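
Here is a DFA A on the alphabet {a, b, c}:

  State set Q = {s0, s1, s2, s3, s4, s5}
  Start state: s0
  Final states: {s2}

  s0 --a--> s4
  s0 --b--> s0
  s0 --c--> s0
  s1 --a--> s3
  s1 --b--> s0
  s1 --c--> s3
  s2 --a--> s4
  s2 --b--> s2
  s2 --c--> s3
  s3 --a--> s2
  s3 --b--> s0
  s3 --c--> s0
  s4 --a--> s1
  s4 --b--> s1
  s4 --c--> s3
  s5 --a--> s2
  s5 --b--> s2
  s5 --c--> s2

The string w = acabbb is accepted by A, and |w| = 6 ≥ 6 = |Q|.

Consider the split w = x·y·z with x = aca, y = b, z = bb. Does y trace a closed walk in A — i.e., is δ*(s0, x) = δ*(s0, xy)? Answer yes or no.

yes

State sequence: s0 -a-> s4 -c-> s3 -a-> s2 -b-> s2

After x (step 3): s2. After xy (step 4): s2.
They match, so y = b drives A around a cycle from s2 back to itself; pumping y any number of times keeps A in s2 before reading z, and xyⁱz ∈ L(A) for every i ≥ 0.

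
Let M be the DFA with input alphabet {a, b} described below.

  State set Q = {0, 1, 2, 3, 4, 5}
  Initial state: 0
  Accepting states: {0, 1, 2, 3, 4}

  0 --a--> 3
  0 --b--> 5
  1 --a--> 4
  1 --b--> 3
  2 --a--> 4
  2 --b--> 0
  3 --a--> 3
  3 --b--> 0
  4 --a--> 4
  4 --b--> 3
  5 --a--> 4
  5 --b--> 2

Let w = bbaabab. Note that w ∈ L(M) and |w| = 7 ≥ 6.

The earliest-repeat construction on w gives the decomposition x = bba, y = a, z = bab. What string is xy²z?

bbaaabab

xy^2z = bba·a·a·bab = bbaaabab.
Reading y = a takes M from 4 back to 4, so after x·y·y the machine is still in 4, and z then leads to the accepting state 0. Hence bbaaabab ∈ L(M).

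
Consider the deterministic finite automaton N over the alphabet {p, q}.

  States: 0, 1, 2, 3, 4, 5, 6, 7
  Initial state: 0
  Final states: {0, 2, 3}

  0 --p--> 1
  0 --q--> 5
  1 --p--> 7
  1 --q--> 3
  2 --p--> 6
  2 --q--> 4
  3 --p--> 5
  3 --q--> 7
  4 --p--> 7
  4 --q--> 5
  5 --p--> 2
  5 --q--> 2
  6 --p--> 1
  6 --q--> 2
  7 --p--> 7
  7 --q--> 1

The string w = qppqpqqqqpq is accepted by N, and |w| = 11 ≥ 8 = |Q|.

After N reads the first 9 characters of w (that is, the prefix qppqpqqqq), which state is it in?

State sequence: 0 -q-> 5 -p-> 2 -p-> 6 -q-> 2 -p-> 6 -q-> 2 -q-> 4 -q-> 5 -q-> 2

After reading 9 characters, N is in state 2.

2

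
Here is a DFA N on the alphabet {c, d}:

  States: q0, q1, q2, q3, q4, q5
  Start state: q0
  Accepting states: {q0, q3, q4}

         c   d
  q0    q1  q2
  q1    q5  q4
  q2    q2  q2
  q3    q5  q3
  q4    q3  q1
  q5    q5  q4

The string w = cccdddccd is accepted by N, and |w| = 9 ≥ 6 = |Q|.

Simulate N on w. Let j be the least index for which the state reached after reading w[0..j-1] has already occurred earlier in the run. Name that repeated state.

q5

Run of N on w = c c c d d d c c d:
  step 0: q0  (start)
  step 1: q1  (read c: q0→q1)
  step 2: q5  (read c: q1→q5)
  step 3: q5  (read c: q5→q5)   ← first repeat (q5 seen earlier)
  step 4: q4  (read d: q5→q4)
  step 5: q1  (read d: q4→q1)
  step 6: q4  (read d: q1→q4)
  step 7: q3  (read c: q4→q3)
  step 8: q5  (read c: q3→q5)
  step 9: q4  (read d: q5→q4)

The earliest repeat is at step j = 3: N is in q5, which it already visited at step i = 2.
Pumping length from the standard proof: p = 6 (the number of states). The repeated state found above gives |xy| = j ≤ 6 and |y| = j − i ≥ 1.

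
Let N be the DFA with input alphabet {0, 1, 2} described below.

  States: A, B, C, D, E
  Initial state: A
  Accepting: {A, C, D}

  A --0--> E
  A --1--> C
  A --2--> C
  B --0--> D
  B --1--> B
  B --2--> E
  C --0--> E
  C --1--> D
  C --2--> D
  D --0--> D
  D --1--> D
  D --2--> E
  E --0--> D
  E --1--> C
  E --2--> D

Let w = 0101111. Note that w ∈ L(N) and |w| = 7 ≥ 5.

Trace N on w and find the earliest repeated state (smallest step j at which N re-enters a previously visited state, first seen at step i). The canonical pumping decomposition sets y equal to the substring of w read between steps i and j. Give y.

State sequence: A -0-> E -1-> C -0-> E -1-> C -1-> D -1-> D -1-> D
First repeat at step 3: E was already visited.

So i = 1, j = 3, giving x = w[0:1] = 0, y = w[1:3] = 10, z = w[3:7] = 1111.
Check: |xy| = 3 ≤ 5 and |y| = 2 ≥ 1. Reading y takes N from E back to E, so every xyⁱz is accepted.
The DFA has 5 states, so the proof of the pumping lemma guarantees a repeated state among the first 5+1 visited; the segment between the two visits is the pumpable y.

10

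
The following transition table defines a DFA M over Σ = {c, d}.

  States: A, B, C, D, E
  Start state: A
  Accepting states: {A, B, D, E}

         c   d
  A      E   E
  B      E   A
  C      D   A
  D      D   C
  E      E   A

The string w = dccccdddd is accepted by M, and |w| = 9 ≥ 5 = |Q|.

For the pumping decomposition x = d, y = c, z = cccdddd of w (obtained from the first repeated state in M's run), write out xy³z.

xy^3z = d·c·c·c·cccdddd = dccccccdddd.
Reading y = c takes M from E back to E, so after x·y·y·y the machine is still in E, and z then leads to the accepting state E. Hence dccccccdddd ∈ L(M).

dccccccdddd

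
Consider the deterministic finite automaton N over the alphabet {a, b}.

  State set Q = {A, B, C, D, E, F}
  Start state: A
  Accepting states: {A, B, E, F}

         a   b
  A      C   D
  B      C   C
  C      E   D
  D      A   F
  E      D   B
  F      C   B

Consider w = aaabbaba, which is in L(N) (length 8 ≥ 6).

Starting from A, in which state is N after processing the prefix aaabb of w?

B

State sequence: A -a-> C -a-> E -a-> D -b-> F -b-> B

After reading 5 characters, N is in state B.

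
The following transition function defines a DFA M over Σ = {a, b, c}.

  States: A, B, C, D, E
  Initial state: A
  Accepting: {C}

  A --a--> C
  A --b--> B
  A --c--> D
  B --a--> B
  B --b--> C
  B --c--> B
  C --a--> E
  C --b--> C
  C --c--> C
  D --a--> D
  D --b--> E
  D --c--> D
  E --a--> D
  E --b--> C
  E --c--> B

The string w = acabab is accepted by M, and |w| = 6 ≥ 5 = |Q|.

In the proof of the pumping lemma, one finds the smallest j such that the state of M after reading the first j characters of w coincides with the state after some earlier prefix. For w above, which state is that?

C

Run of M on w = a c a b a b:
  step 0: A  (start)
  step 1: C  (read a: A→C)
  step 2: C  (read c: C→C)   ← first repeat (C seen earlier)
  step 3: E  (read a: C→E)
  step 4: C  (read b: E→C)
  step 5: E  (read a: C→E)
  step 6: C  (read b: E→C)

The earliest repeat is at step j = 2: M is in C, which it already visited at step i = 1.
Pumping length from the standard proof: p = 5 (the number of states). The repeated state found above gives |xy| = j ≤ 5 and |y| = j − i ≥ 1.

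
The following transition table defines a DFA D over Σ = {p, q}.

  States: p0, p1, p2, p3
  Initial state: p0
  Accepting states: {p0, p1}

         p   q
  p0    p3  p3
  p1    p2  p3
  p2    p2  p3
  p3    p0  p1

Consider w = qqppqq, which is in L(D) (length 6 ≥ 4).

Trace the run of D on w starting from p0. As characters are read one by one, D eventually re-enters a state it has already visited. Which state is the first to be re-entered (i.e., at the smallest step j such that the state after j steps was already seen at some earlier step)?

State sequence: p0 -q-> p3 -q-> p1 -p-> p2 -p-> p2 -q-> p3 -q-> p1
First repeat at step 4: p2 was already visited.

The earliest repeat is at step j = 4: D is in p2, which it already visited at step i = 3.

p2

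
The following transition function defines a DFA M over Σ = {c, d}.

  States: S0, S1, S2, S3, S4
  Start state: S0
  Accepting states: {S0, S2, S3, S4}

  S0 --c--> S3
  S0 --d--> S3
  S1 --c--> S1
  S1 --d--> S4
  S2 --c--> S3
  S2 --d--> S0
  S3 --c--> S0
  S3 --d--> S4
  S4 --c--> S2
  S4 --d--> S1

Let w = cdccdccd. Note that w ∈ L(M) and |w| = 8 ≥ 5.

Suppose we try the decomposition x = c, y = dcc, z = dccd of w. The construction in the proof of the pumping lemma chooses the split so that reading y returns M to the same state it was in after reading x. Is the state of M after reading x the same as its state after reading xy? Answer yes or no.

yes

Run of M on the first 4 characters of w = c d c c:
  step 0: S0  (start)
  step 1: S3  (read c: S0→S3)
  step 2: S4  (read d: S3→S4)
  step 3: S2  (read c: S4→S2)
  step 4: S3  (read c: S2→S3)

After x (step 1): S3. After xy (step 4): S3.
They match, so y = dcc drives M around a cycle from S3 back to itself; pumping y any number of times keeps M in S3 before reading z, and xyⁱz ∈ L(M) for every i ≥ 0.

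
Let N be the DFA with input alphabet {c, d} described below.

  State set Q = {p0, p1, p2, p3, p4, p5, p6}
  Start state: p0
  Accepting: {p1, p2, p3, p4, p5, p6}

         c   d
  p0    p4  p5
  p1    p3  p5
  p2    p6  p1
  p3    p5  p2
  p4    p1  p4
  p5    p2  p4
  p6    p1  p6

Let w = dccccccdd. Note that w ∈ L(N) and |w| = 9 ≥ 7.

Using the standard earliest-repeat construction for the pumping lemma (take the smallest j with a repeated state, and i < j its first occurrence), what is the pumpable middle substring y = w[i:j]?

State sequence: p0 -d-> p5 -c-> p2 -c-> p6 -c-> p1 -c-> p3 -c-> p5 -c-> p2 -d-> p1 -d-> p5
First repeat at step 6: p5 was already visited.

So i = 1, j = 6, giving x = w[0:1] = d, y = w[1:6] = ccccc, z = w[6:9] = cdd.
Check: |xy| = 6 ≤ 7 and |y| = 5 ≥ 1. Reading y takes N from p5 back to p5, so every xyⁱz is accepted.
With |Q| = 7, pigeonhole forces a state repeat no later than step 7; the substring read between the first and second visits to that state can be pumped.

ccccc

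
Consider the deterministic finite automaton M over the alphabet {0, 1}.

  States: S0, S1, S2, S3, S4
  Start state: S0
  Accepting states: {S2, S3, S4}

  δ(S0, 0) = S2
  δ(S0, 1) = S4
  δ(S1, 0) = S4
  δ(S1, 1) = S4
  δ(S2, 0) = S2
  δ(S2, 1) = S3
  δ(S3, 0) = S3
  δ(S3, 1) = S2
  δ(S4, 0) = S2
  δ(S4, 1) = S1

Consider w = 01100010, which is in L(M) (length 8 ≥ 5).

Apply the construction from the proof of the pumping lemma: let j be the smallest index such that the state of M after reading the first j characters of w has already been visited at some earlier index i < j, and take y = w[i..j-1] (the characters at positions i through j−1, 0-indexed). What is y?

11

Run of M on w = 0 1 1 0 0 0 1 0:
  step 0: S0  (start)
  step 1: S2  (read 0: S0→S2)
  step 2: S3  (read 1: S2→S3)
  step 3: S2  (read 1: S3→S2)   ← first repeat (S2 seen earlier)
  step 4: S2  (read 0: S2→S2)
  step 5: S2  (read 0: S2→S2)
  step 6: S2  (read 0: S2→S2)
  step 7: S3  (read 1: S2→S3)
  step 8: S3  (read 0: S3→S3)

So i = 1, j = 3, giving x = w[0:1] = 0, y = w[1:3] = 11, z = w[3:8] = 00010.
Check: |xy| = 3 ≤ 5 and |y| = 2 ≥ 1. Reading y takes M from S2 back to S2, so every xyⁱz is accepted.
The DFA has 5 states, so the proof of the pumping lemma guarantees a repeated state among the first 5+1 visited; the segment between the two visits is the pumpable y.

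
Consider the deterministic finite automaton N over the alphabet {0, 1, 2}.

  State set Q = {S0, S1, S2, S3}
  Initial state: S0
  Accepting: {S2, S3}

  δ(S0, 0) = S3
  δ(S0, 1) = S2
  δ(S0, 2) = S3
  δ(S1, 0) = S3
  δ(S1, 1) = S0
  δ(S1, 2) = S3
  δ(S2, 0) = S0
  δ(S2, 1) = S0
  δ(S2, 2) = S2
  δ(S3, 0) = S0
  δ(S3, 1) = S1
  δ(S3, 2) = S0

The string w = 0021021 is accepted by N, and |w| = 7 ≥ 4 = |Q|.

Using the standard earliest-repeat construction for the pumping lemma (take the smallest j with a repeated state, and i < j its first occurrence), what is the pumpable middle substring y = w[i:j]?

Run of N on w = 0 0 2 1 0 2 1:
  step 0: S0  (start)
  step 1: S3  (read 0: S0→S3)
  step 2: S0  (read 0: S3→S0)   ← first repeat (S0 seen earlier)
  step 3: S3  (read 2: S0→S3)
  step 4: S1  (read 1: S3→S1)
  step 5: S3  (read 0: S1→S3)
  step 6: S0  (read 2: S3→S0)
  step 7: S2  (read 1: S0→S2)

So i = 0, j = 2, giving x = w[0:0] = ε, y = w[0:2] = 00, z = w[2:7] = 21021.
Check: |xy| = 2 ≤ 4 and |y| = 2 ≥ 1. Reading y takes N from S0 back to S0, so every xyⁱz is accepted.

00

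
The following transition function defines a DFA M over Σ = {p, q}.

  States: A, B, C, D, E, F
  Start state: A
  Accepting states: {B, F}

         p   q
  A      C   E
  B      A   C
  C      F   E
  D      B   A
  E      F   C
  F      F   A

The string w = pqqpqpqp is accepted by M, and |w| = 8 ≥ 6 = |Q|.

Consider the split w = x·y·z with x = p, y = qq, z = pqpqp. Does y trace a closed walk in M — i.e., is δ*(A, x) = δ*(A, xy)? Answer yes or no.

yes

State sequence: A -p-> C -q-> E -q-> C

After x (step 1): C. After xy (step 3): C.
They match, so y = qq drives M around a cycle from C back to itself; pumping y any number of times keeps M in C before reading z, and xyⁱz ∈ L(M) for every i ≥ 0.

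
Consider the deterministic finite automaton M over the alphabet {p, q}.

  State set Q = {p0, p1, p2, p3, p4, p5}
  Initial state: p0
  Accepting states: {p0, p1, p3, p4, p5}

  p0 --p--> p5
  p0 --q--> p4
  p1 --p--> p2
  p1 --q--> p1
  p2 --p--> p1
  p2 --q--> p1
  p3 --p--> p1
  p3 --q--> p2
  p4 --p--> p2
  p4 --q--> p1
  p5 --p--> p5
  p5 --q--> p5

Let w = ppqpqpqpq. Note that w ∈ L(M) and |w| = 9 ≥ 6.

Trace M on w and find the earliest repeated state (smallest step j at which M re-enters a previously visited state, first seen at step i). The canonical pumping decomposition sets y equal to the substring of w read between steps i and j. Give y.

p

Run of M on w = p p q p q p q p q:
  step 0: p0  (start)
  step 1: p5  (read p: p0→p5)
  step 2: p5  (read p: p5→p5)   ← first repeat (p5 seen earlier)
  step 3: p5  (read q: p5→p5)
  step 4: p5  (read p: p5→p5)
  step 5: p5  (read q: p5→p5)
  step 6: p5  (read p: p5→p5)
  step 7: p5  (read q: p5→p5)
  step 8: p5  (read p: p5→p5)
  step 9: p5  (read q: p5→p5)

So i = 1, j = 2, giving x = w[0:1] = p, y = w[1:2] = p, z = w[2:9] = qpqpqpq.
Check: |xy| = 2 ≤ 6 and |y| = 1 ≥ 1. Reading y takes M from p5 back to p5, so every xyⁱz is accepted.
Since M has 6 states, any run of length ≥ 6 visits 6+1 states, so by pigeonhole some state repeats within the first 6 steps — that repeat gives the pumpable loop.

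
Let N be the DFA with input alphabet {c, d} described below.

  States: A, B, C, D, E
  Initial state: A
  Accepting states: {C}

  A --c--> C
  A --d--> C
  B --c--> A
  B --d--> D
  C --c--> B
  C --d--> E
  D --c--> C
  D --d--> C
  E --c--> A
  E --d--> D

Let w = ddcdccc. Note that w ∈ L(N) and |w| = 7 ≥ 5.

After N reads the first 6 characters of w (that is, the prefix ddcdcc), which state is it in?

A

State sequence: A -d-> C -d-> E -c-> A -d-> C -c-> B -c-> A

After reading 6 characters, N is in state A.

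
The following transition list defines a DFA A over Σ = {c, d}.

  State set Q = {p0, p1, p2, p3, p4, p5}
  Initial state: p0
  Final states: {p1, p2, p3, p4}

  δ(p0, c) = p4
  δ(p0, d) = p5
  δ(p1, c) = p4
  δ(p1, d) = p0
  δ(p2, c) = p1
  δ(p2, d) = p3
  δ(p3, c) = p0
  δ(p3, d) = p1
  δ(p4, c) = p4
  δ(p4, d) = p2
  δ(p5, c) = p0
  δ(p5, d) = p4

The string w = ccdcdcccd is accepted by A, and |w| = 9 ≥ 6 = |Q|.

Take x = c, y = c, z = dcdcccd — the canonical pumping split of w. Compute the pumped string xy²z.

cccdcdcccd

xy^2z = c·c·c·dcdcccd = cccdcdcccd.
Reading y = c takes A from p4 back to p4, so after x·y·y the machine is still in p4, and z then leads to the accepting state p2. Hence cccdcdcccd ∈ L(A).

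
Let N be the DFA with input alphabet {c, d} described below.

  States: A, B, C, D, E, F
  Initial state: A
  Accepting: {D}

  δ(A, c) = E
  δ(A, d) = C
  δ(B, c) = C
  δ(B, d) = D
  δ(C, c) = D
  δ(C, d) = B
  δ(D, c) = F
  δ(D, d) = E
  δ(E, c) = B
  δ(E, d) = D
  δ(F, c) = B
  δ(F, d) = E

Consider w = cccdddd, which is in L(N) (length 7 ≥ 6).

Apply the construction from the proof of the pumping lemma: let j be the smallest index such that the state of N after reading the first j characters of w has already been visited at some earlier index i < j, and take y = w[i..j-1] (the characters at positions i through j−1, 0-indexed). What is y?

Run of N on w = c c c d d d d:
  step 0: A  (start)
  step 1: E  (read c: A→E)
  step 2: B  (read c: E→B)
  step 3: C  (read c: B→C)
  step 4: B  (read d: C→B)   ← first repeat (B seen earlier)
  step 5: D  (read d: B→D)
  step 6: E  (read d: D→E)
  step 7: D  (read d: E→D)

So i = 2, j = 4, giving x = w[0:2] = cc, y = w[2:4] = cd, z = w[4:7] = ddd.
Check: |xy| = 4 ≤ 6 and |y| = 2 ≥ 1. Reading y takes N from B back to B, so every xyⁱz is accepted.
With |Q| = 6, pigeonhole forces a state repeat no later than step 6; the substring read between the first and second visits to that state can be pumped.

cd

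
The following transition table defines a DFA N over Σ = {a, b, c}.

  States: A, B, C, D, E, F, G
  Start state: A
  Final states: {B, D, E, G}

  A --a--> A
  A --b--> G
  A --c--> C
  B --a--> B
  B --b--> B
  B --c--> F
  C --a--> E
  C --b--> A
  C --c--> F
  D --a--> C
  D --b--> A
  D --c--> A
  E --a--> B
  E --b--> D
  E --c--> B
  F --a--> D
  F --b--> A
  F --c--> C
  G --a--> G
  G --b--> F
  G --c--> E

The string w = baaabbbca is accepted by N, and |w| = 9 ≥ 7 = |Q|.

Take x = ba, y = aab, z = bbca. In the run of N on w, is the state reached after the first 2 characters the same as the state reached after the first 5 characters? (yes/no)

State sequence: A -b-> G -a-> G -a-> G -a-> G -b-> F

After x (step 2): G. After xy (step 5): F.
They differ (G ≠ F), so y is not a cycle from the state after x; this split is not the one the pumping-lemma construction produces, and pumping y need not keep the string in L(N).

no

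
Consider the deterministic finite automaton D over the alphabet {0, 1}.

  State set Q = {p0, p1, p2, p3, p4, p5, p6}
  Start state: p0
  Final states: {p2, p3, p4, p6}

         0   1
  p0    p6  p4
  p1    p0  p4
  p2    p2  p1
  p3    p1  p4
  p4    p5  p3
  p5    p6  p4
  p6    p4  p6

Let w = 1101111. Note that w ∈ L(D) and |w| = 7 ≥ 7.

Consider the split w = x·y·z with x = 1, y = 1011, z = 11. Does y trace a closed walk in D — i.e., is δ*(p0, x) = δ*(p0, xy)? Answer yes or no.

no

Run of D on the first 5 characters of w = 1 1 0 1 1:
  step 0: p0  (start)
  step 1: p4  (read 1: p0→p4)
  step 2: p3  (read 1: p4→p3)
  step 3: p1  (read 0: p3→p1)
  step 4: p4  (read 1: p1→p4)
  step 5: p3  (read 1: p4→p3)

After x (step 1): p4. After xy (step 5): p3.
They differ (p4 ≠ p3), so y is not a cycle from the state after x; this split is not the one the pumping-lemma construction produces, and pumping y need not keep the string in L(D).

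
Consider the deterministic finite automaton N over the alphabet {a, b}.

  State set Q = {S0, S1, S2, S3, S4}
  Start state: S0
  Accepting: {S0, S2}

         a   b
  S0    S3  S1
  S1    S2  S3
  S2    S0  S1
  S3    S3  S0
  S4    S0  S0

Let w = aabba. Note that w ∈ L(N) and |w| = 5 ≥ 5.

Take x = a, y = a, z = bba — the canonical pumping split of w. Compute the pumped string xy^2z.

aaabba

xy^2z = a·a·a·bba = aaabba.
Reading y = a takes N from S3 back to S3, so after x·y·y the machine is still in S3, and z then leads to the accepting state S2. Hence aaabba ∈ L(N).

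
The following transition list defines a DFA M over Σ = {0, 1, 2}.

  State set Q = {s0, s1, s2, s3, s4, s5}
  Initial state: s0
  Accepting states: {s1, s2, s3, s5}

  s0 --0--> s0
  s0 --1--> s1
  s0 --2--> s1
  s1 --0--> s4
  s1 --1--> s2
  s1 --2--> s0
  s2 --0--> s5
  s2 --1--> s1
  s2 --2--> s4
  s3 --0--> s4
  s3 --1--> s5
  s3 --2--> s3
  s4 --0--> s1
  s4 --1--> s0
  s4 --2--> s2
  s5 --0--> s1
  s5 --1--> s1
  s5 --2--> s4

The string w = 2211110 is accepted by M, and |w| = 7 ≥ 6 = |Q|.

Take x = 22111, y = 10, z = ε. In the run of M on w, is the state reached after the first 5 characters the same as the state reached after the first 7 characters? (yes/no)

no

State sequence: s0 -2-> s1 -2-> s0 -1-> s1 -1-> s2 -1-> s1 -1-> s2 -0-> s5

After x (step 5): s1. After xy (step 7): s5.
They differ (s1 ≠ s5), so y is not a cycle from the state after x; this split is not the one the pumping-lemma construction produces, and pumping y need not keep the string in L(M).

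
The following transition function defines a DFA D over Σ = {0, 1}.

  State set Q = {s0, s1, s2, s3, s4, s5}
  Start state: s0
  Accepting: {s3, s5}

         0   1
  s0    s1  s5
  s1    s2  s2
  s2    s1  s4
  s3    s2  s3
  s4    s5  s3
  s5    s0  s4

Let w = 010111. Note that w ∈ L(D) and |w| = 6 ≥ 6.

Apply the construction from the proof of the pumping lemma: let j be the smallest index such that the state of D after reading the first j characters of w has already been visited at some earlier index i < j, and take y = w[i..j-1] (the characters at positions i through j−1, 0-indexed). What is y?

Run of D on w = 0 1 0 1 1 1:
  step 0: s0  (start)
  step 1: s1  (read 0: s0→s1)
  step 2: s2  (read 1: s1→s2)
  step 3: s1  (read 0: s2→s1)   ← first repeat (s1 seen earlier)
  step 4: s2  (read 1: s1→s2)
  step 5: s4  (read 1: s2→s4)
  step 6: s3  (read 1: s4→s3)

So i = 1, j = 3, giving x = w[0:1] = 0, y = w[1:3] = 10, z = w[3:6] = 111.
Check: |xy| = 3 ≤ 6 and |y| = 2 ≥ 1. Reading y takes D from s1 back to s1, so every xyⁱz is accepted.
Pumping length from the standard proof: p = 6 (the number of states). The repeated state found above gives |xy| = j ≤ 6 and |y| = j − i ≥ 1.

10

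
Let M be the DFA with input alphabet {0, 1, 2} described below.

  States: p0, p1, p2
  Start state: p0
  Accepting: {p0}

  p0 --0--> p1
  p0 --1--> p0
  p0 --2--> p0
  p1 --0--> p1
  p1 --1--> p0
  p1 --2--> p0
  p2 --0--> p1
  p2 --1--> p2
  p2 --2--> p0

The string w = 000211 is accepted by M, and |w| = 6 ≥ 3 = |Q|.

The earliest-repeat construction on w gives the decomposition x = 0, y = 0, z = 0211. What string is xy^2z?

0000211

xy^2z = 0·0·0·0211 = 0000211.
Reading y = 0 takes M from p1 back to p1, so after x·y·y the machine is still in p1, and z then leads to the accepting state p0. Hence 0000211 ∈ L(M).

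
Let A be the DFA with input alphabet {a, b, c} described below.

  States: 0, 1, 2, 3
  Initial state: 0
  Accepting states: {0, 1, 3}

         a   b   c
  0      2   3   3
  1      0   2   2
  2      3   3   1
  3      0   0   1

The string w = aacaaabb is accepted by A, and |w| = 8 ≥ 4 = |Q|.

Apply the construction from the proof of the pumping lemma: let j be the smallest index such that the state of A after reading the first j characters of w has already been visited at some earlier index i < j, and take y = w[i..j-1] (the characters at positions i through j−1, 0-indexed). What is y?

Run of A on w = a a c a a a b b:
  step 0: 0  (start)
  step 1: 2  (read a: 0→2)
  step 2: 3  (read a: 2→3)
  step 3: 1  (read c: 3→1)
  step 4: 0  (read a: 1→0)   ← first repeat (0 seen earlier)
  step 5: 2  (read a: 0→2)
  step 6: 3  (read a: 2→3)
  step 7: 0  (read b: 3→0)
  step 8: 3  (read b: 0→3)

So i = 0, j = 4, giving x = w[0:0] = ε, y = w[0:4] = aaca, z = w[4:8] = aabb.
Check: |xy| = 4 ≤ 4 and |y| = 4 ≥ 1. Reading y takes A from 0 back to 0, so every xyⁱz is accepted.
The DFA has 4 states, so the proof of the pumping lemma guarantees a repeated state among the first 4+1 visited; the segment between the two visits is the pumpable y.

aaca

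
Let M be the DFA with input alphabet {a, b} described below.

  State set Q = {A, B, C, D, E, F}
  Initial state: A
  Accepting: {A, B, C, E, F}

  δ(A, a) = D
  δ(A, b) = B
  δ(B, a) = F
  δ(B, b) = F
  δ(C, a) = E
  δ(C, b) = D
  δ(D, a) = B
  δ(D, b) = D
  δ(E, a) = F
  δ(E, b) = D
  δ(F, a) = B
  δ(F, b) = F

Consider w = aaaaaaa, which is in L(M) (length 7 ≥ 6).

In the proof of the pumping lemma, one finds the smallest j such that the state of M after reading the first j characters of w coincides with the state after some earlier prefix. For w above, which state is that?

B

State sequence: A -a-> D -a-> B -a-> F -a-> B -a-> F -a-> B -a-> F
First repeat at step 4: B was already visited.

The earliest repeat is at step j = 4: M is in B, which it already visited at step i = 2.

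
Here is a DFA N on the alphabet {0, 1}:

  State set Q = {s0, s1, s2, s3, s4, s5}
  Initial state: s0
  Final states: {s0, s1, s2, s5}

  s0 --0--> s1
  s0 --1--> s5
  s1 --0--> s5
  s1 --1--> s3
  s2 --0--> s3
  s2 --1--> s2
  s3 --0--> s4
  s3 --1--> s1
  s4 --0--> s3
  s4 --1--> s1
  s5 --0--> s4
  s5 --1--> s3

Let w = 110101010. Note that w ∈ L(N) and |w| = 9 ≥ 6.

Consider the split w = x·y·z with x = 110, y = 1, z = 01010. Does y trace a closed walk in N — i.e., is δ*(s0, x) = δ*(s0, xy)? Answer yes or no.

Run of N on the first 4 characters of w = 1 1 0 1:
  step 0: s0  (start)
  step 1: s5  (read 1: s0→s5)
  step 2: s3  (read 1: s5→s3)
  step 3: s4  (read 0: s3→s4)
  step 4: s1  (read 1: s4→s1)

After x (step 3): s4. After xy (step 4): s1.
They differ (s4 ≠ s1), so y is not a cycle from the state after x; this split is not the one the pumping-lemma construction produces, and pumping y need not keep the string in L(N).

no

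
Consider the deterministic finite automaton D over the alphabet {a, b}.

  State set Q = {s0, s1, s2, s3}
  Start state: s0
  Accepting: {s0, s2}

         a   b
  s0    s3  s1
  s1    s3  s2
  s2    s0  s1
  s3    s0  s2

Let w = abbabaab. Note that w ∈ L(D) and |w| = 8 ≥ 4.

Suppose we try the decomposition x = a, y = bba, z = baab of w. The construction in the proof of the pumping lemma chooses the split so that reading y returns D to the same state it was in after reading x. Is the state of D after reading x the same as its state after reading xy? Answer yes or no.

State sequence: s0 -a-> s3 -b-> s2 -b-> s1 -a-> s3

After x (step 1): s3. After xy (step 4): s3.
They match, so y = bba drives D around a cycle from s3 back to itself; pumping y any number of times keeps D in s3 before reading z, and xyⁱz ∈ L(D) for every i ≥ 0.

yes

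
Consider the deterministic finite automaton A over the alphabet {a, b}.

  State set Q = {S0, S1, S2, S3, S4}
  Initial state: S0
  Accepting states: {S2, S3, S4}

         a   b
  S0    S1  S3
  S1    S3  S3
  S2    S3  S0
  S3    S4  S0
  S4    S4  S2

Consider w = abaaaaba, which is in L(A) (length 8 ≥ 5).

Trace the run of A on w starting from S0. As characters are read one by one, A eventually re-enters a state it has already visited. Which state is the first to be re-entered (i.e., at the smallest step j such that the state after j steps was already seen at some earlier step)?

S4

Run of A on w = a b a a a a b a:
  step 0: S0  (start)
  step 1: S1  (read a: S0→S1)
  step 2: S3  (read b: S1→S3)
  step 3: S4  (read a: S3→S4)
  step 4: S4  (read a: S4→S4)   ← first repeat (S4 seen earlier)
  step 5: S4  (read a: S4→S4)
  step 6: S4  (read a: S4→S4)
  step 7: S2  (read b: S4→S2)
  step 8: S3  (read a: S2→S3)

The earliest repeat is at step j = 4: A is in S4, which it already visited at step i = 3.
The DFA has 5 states, so the proof of the pumping lemma guarantees a repeated state among the first 5+1 visited; the segment between the two visits is the pumpable y.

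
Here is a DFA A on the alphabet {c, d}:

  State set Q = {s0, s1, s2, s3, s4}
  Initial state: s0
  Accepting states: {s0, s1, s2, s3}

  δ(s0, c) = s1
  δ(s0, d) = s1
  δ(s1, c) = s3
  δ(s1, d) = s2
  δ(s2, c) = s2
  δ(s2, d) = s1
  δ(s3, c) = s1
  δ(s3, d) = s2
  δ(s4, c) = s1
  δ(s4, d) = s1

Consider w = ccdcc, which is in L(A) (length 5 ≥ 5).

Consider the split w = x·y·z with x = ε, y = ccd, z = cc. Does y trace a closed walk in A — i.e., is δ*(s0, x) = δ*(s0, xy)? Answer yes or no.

no

Run of A on the first 3 characters of w = c c d:
  step 0: s0  (start)
  step 1: s1  (read c: s0→s1)
  step 2: s3  (read c: s1→s3)
  step 3: s2  (read d: s3→s2)

After x (step 0): s0. After xy (step 3): s2.
They differ (s0 ≠ s2), so y is not a cycle from the state after x; this split is not the one the pumping-lemma construction produces, and pumping y need not keep the string in L(A).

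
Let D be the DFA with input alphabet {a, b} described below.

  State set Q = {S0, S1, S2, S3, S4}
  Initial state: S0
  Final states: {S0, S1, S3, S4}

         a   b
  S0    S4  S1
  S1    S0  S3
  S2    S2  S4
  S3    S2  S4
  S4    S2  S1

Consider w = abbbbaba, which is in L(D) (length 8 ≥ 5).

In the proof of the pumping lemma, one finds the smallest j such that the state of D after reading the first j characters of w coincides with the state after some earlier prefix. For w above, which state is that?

Run of D on w = a b b b b a b a:
  step 0: S0  (start)
  step 1: S4  (read a: S0→S4)
  step 2: S1  (read b: S4→S1)
  step 3: S3  (read b: S1→S3)
  step 4: S4  (read b: S3→S4)   ← first repeat (S4 seen earlier)
  step 5: S1  (read b: S4→S1)
  step 6: S0  (read a: S1→S0)
  step 7: S1  (read b: S0→S1)
  step 8: S0  (read a: S1→S0)

The earliest repeat is at step j = 4: D is in S4, which it already visited at step i = 1.
Pumping length from the standard proof: p = 5 (the number of states). The repeated state found above gives |xy| = j ≤ 5 and |y| = j − i ≥ 1.

S4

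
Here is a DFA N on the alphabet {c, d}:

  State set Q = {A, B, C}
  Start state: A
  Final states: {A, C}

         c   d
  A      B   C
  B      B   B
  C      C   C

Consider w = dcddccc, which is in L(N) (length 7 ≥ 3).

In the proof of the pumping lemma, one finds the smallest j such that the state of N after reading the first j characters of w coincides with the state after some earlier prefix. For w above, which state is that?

C

Run of N on w = d c d d c c c:
  step 0: A  (start)
  step 1: C  (read d: A→C)
  step 2: C  (read c: C→C)   ← first repeat (C seen earlier)
  step 3: C  (read d: C→C)
  step 4: C  (read d: C→C)
  step 5: C  (read c: C→C)
  step 6: C  (read c: C→C)
  step 7: C  (read c: C→C)

The earliest repeat is at step j = 2: N is in C, which it already visited at step i = 1.
With |Q| = 3, pigeonhole forces a state repeat no later than step 3; the substring read between the first and second visits to that state can be pumped.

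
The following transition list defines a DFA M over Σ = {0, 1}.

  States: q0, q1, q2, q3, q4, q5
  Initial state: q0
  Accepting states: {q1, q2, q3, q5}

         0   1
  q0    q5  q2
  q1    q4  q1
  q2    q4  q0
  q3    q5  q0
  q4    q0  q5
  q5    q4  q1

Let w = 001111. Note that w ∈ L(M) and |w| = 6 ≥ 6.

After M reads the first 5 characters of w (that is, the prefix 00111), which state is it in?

q1

State sequence: q0 -0-> q5 -0-> q4 -1-> q5 -1-> q1 -1-> q1

After reading 5 characters, M is in state q1.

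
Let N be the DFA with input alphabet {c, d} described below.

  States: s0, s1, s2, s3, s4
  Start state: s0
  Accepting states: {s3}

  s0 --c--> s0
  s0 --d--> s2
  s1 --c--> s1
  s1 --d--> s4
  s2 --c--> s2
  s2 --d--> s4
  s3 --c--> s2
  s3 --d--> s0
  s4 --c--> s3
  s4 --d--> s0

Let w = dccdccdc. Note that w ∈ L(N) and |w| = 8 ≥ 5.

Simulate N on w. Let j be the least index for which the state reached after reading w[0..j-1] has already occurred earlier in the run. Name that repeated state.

Run of N on w = d c c d c c d c:
  step 0: s0  (start)
  step 1: s2  (read d: s0→s2)
  step 2: s2  (read c: s2→s2)   ← first repeat (s2 seen earlier)
  step 3: s2  (read c: s2→s2)
  step 4: s4  (read d: s2→s4)
  step 5: s3  (read c: s4→s3)
  step 6: s2  (read c: s3→s2)
  step 7: s4  (read d: s2→s4)
  step 8: s3  (read c: s4→s3)

The earliest repeat is at step j = 2: N is in s2, which it already visited at step i = 1.
Pumping length from the standard proof: p = 5 (the number of states). The repeated state found above gives |xy| = j ≤ 5 and |y| = j − i ≥ 1.

s2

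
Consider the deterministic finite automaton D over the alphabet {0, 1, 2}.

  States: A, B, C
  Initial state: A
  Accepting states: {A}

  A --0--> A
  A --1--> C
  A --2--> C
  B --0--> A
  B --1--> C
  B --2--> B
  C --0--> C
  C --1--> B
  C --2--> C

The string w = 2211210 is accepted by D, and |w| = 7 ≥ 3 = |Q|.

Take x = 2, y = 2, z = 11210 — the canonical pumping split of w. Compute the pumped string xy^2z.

22211210

xy^2z = 2·2·2·11210 = 22211210.
Reading y = 2 takes D from C back to C, so after x·y·y the machine is still in C, and z then leads to the accepting state A. Hence 22211210 ∈ L(D).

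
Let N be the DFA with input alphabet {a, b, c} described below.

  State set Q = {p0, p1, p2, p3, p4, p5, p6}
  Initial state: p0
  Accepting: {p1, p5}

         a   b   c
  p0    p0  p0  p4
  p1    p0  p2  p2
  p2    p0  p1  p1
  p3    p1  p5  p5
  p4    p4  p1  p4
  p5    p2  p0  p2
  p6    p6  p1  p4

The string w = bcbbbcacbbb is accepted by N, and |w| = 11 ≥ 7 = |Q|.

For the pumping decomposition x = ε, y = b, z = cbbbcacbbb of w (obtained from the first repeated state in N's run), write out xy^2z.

xy^2z = ε·b·b·cbbbcacbbb = bbcbbbcacbbb.
Reading y = b takes N from p0 back to p0, so after x·y·y the machine is still in p0, and z then leads to the accepting state p1. Hence bbcbbbcacbbb ∈ L(N).

bbcbbbcacbbb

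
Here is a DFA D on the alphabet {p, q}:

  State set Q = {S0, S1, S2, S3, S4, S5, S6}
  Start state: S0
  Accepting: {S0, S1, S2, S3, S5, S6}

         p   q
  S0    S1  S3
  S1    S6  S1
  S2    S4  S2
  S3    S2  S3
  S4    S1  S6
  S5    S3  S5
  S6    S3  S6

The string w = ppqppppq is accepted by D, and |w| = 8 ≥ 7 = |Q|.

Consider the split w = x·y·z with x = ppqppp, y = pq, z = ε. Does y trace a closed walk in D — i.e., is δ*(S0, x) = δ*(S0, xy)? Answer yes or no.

Run of D on the first 8 characters of w = p p q p p p p q:
  step 0: S0  (start)
  step 1: S1  (read p: S0→S1)
  step 2: S6  (read p: S1→S6)
  step 3: S6  (read q: S6→S6)
  step 4: S3  (read p: S6→S3)
  step 5: S2  (read p: S3→S2)
  step 6: S4  (read p: S2→S4)
  step 7: S1  (read p: S4→S1)
  step 8: S1  (read q: S1→S1)

After x (step 6): S4. After xy (step 8): S1.
They differ (S4 ≠ S1), so y is not a cycle from the state after x; this split is not the one the pumping-lemma construction produces, and pumping y need not keep the string in L(D).

no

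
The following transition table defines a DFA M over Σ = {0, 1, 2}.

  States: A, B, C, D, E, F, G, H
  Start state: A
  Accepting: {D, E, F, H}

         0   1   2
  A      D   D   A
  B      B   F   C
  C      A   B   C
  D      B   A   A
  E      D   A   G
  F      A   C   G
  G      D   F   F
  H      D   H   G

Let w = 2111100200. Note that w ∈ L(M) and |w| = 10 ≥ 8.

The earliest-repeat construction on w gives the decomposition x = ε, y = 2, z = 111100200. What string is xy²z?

xy^2z = ε·2·2·111100200 = 22111100200.
Reading y = 2 takes M from A back to A, so after x·y·y the machine is still in A, and z then leads to the accepting state D. Hence 22111100200 ∈ L(M).

22111100200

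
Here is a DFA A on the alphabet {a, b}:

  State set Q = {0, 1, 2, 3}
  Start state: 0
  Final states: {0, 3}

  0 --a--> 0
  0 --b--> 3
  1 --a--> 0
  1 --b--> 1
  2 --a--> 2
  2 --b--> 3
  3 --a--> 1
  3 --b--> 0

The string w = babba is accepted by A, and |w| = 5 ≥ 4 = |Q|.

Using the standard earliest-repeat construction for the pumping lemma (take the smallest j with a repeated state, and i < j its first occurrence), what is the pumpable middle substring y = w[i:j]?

State sequence: 0 -b-> 3 -a-> 1 -b-> 1 -b-> 1 -a-> 0
First repeat at step 3: 1 was already visited.

So i = 2, j = 3, giving x = w[0:2] = ba, y = w[2:3] = b, z = w[3:5] = ba.
Check: |xy| = 3 ≤ 4 and |y| = 1 ≥ 1. Reading y takes A from 1 back to 1, so every xyⁱz is accepted.

b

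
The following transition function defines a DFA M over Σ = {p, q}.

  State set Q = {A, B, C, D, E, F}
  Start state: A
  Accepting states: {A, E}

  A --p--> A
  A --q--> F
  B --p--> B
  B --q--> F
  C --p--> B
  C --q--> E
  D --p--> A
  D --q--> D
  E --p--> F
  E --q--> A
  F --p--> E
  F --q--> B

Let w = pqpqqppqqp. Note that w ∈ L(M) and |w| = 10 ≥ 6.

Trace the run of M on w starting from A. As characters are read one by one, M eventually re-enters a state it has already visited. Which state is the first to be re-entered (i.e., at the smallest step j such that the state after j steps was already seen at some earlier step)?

State sequence: A -p-> A -q-> F -p-> E -q-> A -q-> F -p-> E -p-> F -q-> B -q-> F -p-> E
First repeat at step 1: A was already visited.

The earliest repeat is at step j = 1: M is in A, which it already visited at step i = 0.
The DFA has 6 states, so the proof of the pumping lemma guarantees a repeated state among the first 6+1 visited; the segment between the two visits is the pumpable y.

A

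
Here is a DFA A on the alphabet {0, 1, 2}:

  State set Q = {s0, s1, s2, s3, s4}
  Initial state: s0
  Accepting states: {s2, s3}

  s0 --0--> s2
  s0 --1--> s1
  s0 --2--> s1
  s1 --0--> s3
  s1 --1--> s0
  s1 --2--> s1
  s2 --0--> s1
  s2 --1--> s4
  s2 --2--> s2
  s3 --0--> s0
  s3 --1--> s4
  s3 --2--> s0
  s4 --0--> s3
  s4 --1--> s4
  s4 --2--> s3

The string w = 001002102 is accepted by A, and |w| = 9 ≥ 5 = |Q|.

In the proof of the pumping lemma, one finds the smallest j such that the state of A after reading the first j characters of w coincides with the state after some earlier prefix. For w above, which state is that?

s0

State sequence: s0 -0-> s2 -0-> s1 -1-> s0 -0-> s2 -0-> s1 -2-> s1 -1-> s0 -0-> s2 -2-> s2
First repeat at step 3: s0 was already visited.

The earliest repeat is at step j = 3: A is in s0, which it already visited at step i = 0.
The DFA has 5 states, so the proof of the pumping lemma guarantees a repeated state among the first 5+1 visited; the segment between the two visits is the pumpable y.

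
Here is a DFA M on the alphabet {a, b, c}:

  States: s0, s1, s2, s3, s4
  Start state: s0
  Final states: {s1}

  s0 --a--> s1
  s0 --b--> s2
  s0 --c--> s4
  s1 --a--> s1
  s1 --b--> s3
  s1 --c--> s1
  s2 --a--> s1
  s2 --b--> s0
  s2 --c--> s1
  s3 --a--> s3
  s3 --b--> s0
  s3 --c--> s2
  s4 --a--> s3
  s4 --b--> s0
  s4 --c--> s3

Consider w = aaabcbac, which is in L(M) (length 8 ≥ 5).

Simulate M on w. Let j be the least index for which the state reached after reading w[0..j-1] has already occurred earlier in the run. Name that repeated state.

s1

State sequence: s0 -a-> s1 -a-> s1 -a-> s1 -b-> s3 -c-> s2 -b-> s0 -a-> s1 -c-> s1
First repeat at step 2: s1 was already visited.

The earliest repeat is at step j = 2: M is in s1, which it already visited at step i = 1.
With |Q| = 5, pigeonhole forces a state repeat no later than step 5; the substring read between the first and second visits to that state can be pumped.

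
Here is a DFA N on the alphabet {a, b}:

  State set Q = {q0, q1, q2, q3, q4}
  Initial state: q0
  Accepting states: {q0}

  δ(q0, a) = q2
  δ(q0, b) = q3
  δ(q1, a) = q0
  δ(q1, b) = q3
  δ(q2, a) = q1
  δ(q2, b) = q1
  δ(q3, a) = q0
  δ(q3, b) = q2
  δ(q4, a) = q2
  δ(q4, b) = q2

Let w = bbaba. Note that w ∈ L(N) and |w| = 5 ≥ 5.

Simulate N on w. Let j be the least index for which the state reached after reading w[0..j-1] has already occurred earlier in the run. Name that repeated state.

Run of N on w = b b a b a:
  step 0: q0  (start)
  step 1: q3  (read b: q0→q3)
  step 2: q2  (read b: q3→q2)
  step 3: q1  (read a: q2→q1)
  step 4: q3  (read b: q1→q3)   ← first repeat (q3 seen earlier)
  step 5: q0  (read a: q3→q0)

The earliest repeat is at step j = 4: N is in q3, which it already visited at step i = 1.

q3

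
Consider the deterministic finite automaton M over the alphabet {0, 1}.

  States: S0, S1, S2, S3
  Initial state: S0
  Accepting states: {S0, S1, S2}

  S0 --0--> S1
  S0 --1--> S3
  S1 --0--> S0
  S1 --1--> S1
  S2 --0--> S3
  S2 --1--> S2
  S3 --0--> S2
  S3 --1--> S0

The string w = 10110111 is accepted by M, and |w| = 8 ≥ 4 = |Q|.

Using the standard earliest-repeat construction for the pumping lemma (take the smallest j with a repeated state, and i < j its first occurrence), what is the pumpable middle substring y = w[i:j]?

1

Run of M on w = 1 0 1 1 0 1 1 1:
  step 0: S0  (start)
  step 1: S3  (read 1: S0→S3)
  step 2: S2  (read 0: S3→S2)
  step 3: S2  (read 1: S2→S2)   ← first repeat (S2 seen earlier)
  step 4: S2  (read 1: S2→S2)
  step 5: S3  (read 0: S2→S3)
  step 6: S0  (read 1: S3→S0)
  step 7: S3  (read 1: S0→S3)
  step 8: S0  (read 1: S3→S0)

So i = 2, j = 3, giving x = w[0:2] = 10, y = w[2:3] = 1, z = w[3:8] = 10111.
Check: |xy| = 3 ≤ 4 and |y| = 1 ≥ 1. Reading y takes M from S2 back to S2, so every xyⁱz is accepted.
Since M has 4 states, any run of length ≥ 4 visits 4+1 states, so by pigeonhole some state repeats within the first 4 steps — that repeat gives the pumpable loop.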